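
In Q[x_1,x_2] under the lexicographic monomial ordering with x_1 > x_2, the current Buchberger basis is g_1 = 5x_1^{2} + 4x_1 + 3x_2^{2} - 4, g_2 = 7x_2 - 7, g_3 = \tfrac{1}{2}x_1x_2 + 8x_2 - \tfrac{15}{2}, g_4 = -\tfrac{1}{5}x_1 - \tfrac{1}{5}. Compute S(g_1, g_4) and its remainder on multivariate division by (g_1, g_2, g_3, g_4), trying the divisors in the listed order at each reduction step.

S(g_1, g_4) = -\tfrac{1}{5}x_1 + \tfrac{3}{5}x_2^{2} - \tfrac{4}{5}; remainder on division = 0.

lcm(LM(g_1), LM(g_4)) = x_1^{2}.
S = (lcm/LT(g_1))·g_1 − (lcm/LT(g_4))·g_4 = -\tfrac{1}{5}x_1 + \tfrac{3}{5}x_2^{2} - \tfrac{4}{5}.
Reduce S modulo (g_1, g_2, g_3, g_4) in that order:
  leading term x_1: subtract (1)·g_4 from -\tfrac{1}{5}x_1 + \tfrac{3}{5}x_2^{2} - \tfrac{4}{5} → \tfrac{3}{5}x_2^{2} - \tfrac{3}{5}
  leading term x_2^{2}: subtract (\tfrac{3}{35}x_2)·g_2 from \tfrac{3}{5}x_2^{2} - \tfrac{3}{5} → \tfrac{3}{5}x_2 - \tfrac{3}{5}
  leading term x_2: subtract (\tfrac{3}{35})·g_2 from \tfrac{3}{5}x_2 - \tfrac{3}{5} → 0
The remainder is 0, so this S-polynomial contributes no new basis element.
An S-polynomial is built so that the two leading terms cancel; whether anything survives reduction is exactly the Gröbner-basis criterion.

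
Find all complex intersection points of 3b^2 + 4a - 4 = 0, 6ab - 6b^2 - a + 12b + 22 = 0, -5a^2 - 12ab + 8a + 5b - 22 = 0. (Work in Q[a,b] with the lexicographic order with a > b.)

Compute a lex Gröbner basis by Buchberger's algorithm.
f_1 = 4a + 3b^2 - 4, LT = a.
f_2 = 6ab - a - 6b^2 + 12b + 22, LT = ab.
f_3 = -5a^2 - 12ab + 8a + 5b - 22, LT = a^2.

S(f_1,f_2): lcm = ab. S = 1/6a + 3/4b^3 + b^2 - 3b - 11/3.
  leading term a: subtract (1/24)·f_1 from 1/6a + 3/4b^3 + b^2 - 3b - 11/3 → 3/4b^3 + 7/8b^2 - 3b - 7/2
  leading term b^3: no divisor's leading term divides it; move 3/4b^3 to the remainder.
  leading term b^2: no divisor's leading term divides it; move 7/8b^2 to the remainder.
  leading term b: no divisor's leading term divides it; move -3b to the remainder.
  leading term 1: no divisor's leading term divides it; move -7/2 to the remainder.
  remainder 3/4b^3 + 7/8b^2 - 3b - 7/2 ≠ 0; add h_4 = 3/4b^3 + 7/8b^2 - 3b - 7/2 to the basis.

S(f_1,f_3): lcm = a^2. S = 3/4ab^2 - 12/5ab + 3/5a + b - 22/5.
  leading term ab^2: subtract (3/16b^2)·f_1 from 3/4ab^2 - 12/5ab + 3/5a + b - 22/5 → -12/5ab + 3/5a - 9/16b^4 + 3/4b^2 + b - 22/5
  leading term ab: subtract (-3/5b)·f_1 from -12/5ab + 3/5a - 9/16b^4 + 3/4b^2 + b - 22/5 → 3/5a - 9/16b^4 + 9/5b^3 + 3/4b^2 - 7/5b - 22/5
  leading term a: subtract (3/20)·f_1 from 3/5a - 9/16b^4 + 9/5b^3 + 3/4b^2 - 7/5b - 22/5 → -9/16b^4 + 9/5b^3 + 3/10b^2 - 7/5b - 19/5
  leading term b^4: subtract (-3/4b)·h_4 from -9/16b^4 + 9/5b^3 + 3/10b^2 - 7/5b - 19/5 → 393/160b^3 - 39/20b^2 - 161/40b - 19/5
  leading term b^3: subtract (131/40)·h_4 from 393/160b^3 - 39/20b^2 - 161/40b - 19/5 → -1541/320b^2 + 29/5b + 613/80
  leading term b^2: no divisor's leading term divides it; move -1541/320b^2 to the remainder.
  leading term b: no divisor's leading term divides it; move 29/5b to the remainder.
  leading term 1: no divisor's leading term divides it; move 613/80 to the remainder.
  remainder -1541/320b^2 + 29/5b + 613/80 ≠ 0; add h_5 = -1541/320b^2 + 29/5b + 613/80 to the basis.

S(f_2,f_3): lcm = a^2b. S = -1/6a^2 - 17/5ab^2 + 18/5ab + 11/3a + b^2 - 22/5b.
  leading term a^2: subtract (-1/24a)·f_1 from -1/6a^2 - 17/5ab^2 + 18/5ab + 11/3a + b^2 - 22/5b → -131/40ab^2 + 18/5ab + 7/2a + b^2 - 22/5b
  leading term ab^2: subtract (-131/160b^2)·f_1 from -131/40ab^2 + 18/5ab + 7/2a + b^2 - 22/5b → 18/5ab + 7/2a + 393/160b^4 - 91/40b^2 - 22/5b
  leading term ab: subtract (9/10b)·f_1 from 18/5ab + 7/2a + 393/160b^4 - 91/40b^2 - 22/5b → 7/2a + 393/160b^4 - 27/10b^3 - 91/40b^2 - 4/5b
  leading term a: subtract (7/8)·f_1 from 7/2a + 393/160b^4 - 27/10b^3 - 91/40b^2 - 4/5b → 393/160b^4 - 27/10b^3 - 49/10b^2 - 4/5b + 7/2
  leading term b^4: subtract (131/40b)·h_4 from 393/160b^4 - 27/10b^3 - 49/10b^2 - 4/5b + 7/2 → -1781/320b^3 + 197/40b^2 + 853/80b + 7/2
  leading term b^3: subtract (-1781/240)·h_4 from -1781/320b^3 + 197/40b^2 + 853/80b + 7/2 → 21923/1920b^2 - 58/5b - 10787/480
  leading term b^2: subtract (-21923/9246)·h_5 from 21923/1920b^2 - 58/5b - 10787/480 → 99499/46230b - 99499/23115
  leading term b: no divisor's leading term divides it; move 99499/46230b to the remainder.
  leading term 1: no divisor's leading term divides it; move -99499/23115 to the remainder.
  remainder 99499/46230b - 99499/23115 ≠ 0; add h_6 = 99499/46230b - 99499/23115 to the basis.

The other S-polynomials (S(f_1,h_4), S(f_2,h_4), S(f_3,h_4), S(f_1,h_5), S(f_2,h_5), S(f_3,h_5), S(h_4,h_5), S(f_1,h_6), S(f_2,h_6), S(f_3,h_6), S(h_4,h_6), S(h_5,h_6)) all reduce to 0 modulo the current basis, so we have a Gröbner basis.
Inter-reduce: drop elements whose leading term is divisible by another's, tail-reduce, and make monic.
Reduced Gröbner basis: {a + 2, b - 2}.

The lex basis is triangular: the last element involves only b. Solving b - 2 = 0 gives b ∈ {2}; substituting each value into the earlier elements determines the remaining variables.
  b = 2: the earlier basis element becomes a + 2 = 0, giving a = -2 — point (-2, 2).

{(-2, 2)}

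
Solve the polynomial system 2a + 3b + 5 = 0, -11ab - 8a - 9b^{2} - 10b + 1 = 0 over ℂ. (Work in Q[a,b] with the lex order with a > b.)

{(2, -3), (-11/10, -14/15)}

Compute a lex Gröbner basis by Buchberger's algorithm.
f_1 = 2a + 3b + 5, LT = a.
f_2 = -11ab - 8a - 9b^{2} - 10b + 1, LT = ab.

S(f_1,f_2): lcm = ab. S = -\tfrac{8}{11}a + \tfrac{15}{22}b^{2} + \tfrac{35}{22}b + \tfrac{1}{11}.
  reduce S modulo (f_1, f_2):
  remainder \tfrac{15}{22}b^{2} + \tfrac{59}{22}b + \tfrac{21}{11} ≠ 0; add h_3 = \tfrac{15}{22}b^{2} + \tfrac{59}{22}b + \tfrac{21}{11} to the basis.

The other S-polynomials (S(f_1,h_3), S(f_2,h_3)) all reduce to 0 modulo the current basis, so we have a Gröbner basis.
Inter-reduce: drop elements whose leading term is divisible by another's, tail-reduce, and make monic.
Reduced Gröbner basis: {a + \tfrac{3}{2}b + \tfrac{5}{2}, b^{2} + \tfrac{59}{15}b + \tfrac{14}{5}}.

The lex basis is triangular: the last element involves only b. Solving b^{2} + \tfrac{59}{15}b + \tfrac{14}{5} = 0 gives b ∈ {-3, -14/15}; substituting each value into the earlier elements determines the remaining variables.
  b = -3: the earlier basis element becomes a - 2 = 0, giving a = 2 — point (2, -3).
  b = -14/15: the earlier basis element becomes a + \tfrac{11}{10} = 0, giving a = -11/10 — point (-11/10, -14/15).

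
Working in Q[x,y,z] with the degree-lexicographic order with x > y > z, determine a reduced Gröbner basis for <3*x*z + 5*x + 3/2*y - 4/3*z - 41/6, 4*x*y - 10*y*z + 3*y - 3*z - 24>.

G = {y*z**2 + 1/5*y**2 + 107/90*y*z + 3/10*z**2 - 127/90*y + 29/10*z + 4, x*y - 5/2*y*z + 3/4*y - 3/4*z - 6, x*z + 5/3*x + 1/2*y - 4/9*z - 41/18}

f_1 = 3*x*z + 5*x + 3/2*y - 4/3*z - 41/6, LT = x*z.
f_2 = 4*x*y - 10*y*z + 3*y - 3*z - 24, LT = x*y.

S(f_1,f_2): lcm = x*y*z. S = 5/2*y*z**2 + 5/3*x*y + 1/2*y**2 - 43/36*y*z + 3/4*z**2 - 41/18*y + 6*z.
  leading term y*z**2: no divisor's leading term divides it; move 5/2*y*z**2 to the remainder.
  leading term x*y: subtract (5/12)·f_2 from 5/3*x*y + 1/2*y**2 - 43/36*y*z + 3/4*z**2 - 41/18*y + 6*z → 1/2*y**2 + 107/36*y*z + 3/4*z**2 - 127/36*y + 29/4*z + 10
  leading term y**2: no divisor's leading term divides it; move 1/2*y**2 to the remainder.
  leading term y*z: no divisor's leading term divides it; move 107/36*y*z to the remainder.
  leading term z**2: no divisor's leading term divides it; move 3/4*z**2 to the remainder.
  leading term y: no divisor's leading term divides it; move -127/36*y to the remainder.
  leading term z: no divisor's leading term divides it; move 29/4*z to the remainder.
  leading term 1: no divisor's leading term divides it; move 10 to the remainder.
  remainder 5/2*y*z**2 + 1/2*y**2 + 107/36*y*z + 3/4*z**2 - 127/36*y + 29/4*z + 10 ≠ 0; add g_3 = 5/2*y*z**2 + 1/2*y**2 + 107/36*y*z + 3/4*z**2 - 127/36*y + 29/4*z + 10 to the basis.

S(f_1,g_3): lcm = x*y*z**2. S = -1/5*x*y**2 + 43/90*x*y*z - 3/10*x*z**2 + 1/2*y**2*z - 4/9*y*z**2 + 127/90*x*y - 29/10*x*z - 41/18*y*z - 4*x.
  leading term x*y**2: subtract (-1/20*y)·f_2 from -1/5*x*y**2 + 43/90*x*y*z - 3/10*x*z**2 + 1/2*y**2*z - 4/9*y*z**2 + 127/90*x*y - 29/10*x*z - 41/18*y*z - 4*x → 43/90*x*y*z - 3/10*x*z**2 - 4/9*y*z**2 + 127/90*x*y - 29/10*x*z + 3/20*y**2 - 437/180*y*z - 4*x - 6/5*y
  leading term x*y*z: subtract (43/270*y)·f_1 from 43/90*x*y*z - 3/10*x*z**2 - 4/9*y*z**2 + 127/90*x*y - 29/10*x*z + 3/20*y**2 - 437/180*y*z - 4*x - 6/5*y → -3/10*x*z**2 - 4/9*y*z**2 + 83/135*x*y - 29/10*x*z - 4/45*y**2 - 3589/1620*y*z - 4*x - 181/1620*y
  leading term x*z**2: subtract (-1/10*z)·f_1 from -3/10*x*z**2 - 4/9*y*z**2 + 83/135*x*y - 29/10*x*z - 4/45*y**2 - 3589/1620*y*z - 4*x - 181/1620*y → -4/9*y*z**2 + 83/135*x*y - 12/5*x*z - 4/45*y**2 - 1673/810*y*z - 2/15*z**2 - 4*x - 181/1620*y - 41/60*z
  leading term y*z**2: subtract (-8/45)·g_3 from -4/9*y*z**2 + 83/135*x*y - 12/5*x*z - 4/45*y**2 - 1673/810*y*z - 2/15*z**2 - 4*x - 181/1620*y - 41/60*z → 83/135*x*y - 12/5*x*z - 83/54*y*z - 4*x - 133/180*y + 109/180*z + 16/9
  leading term x*y: subtract (83/540)·f_2 from 83/135*x*y - 12/5*x*z - 83/54*y*z - 4*x - 133/180*y + 109/180*z + 16/9 → -12/5*x*z - 4*x - 6/5*y + 16/15*z + 82/15
  leading term x*z: subtract (-4/5)·f_1 from -12/5*x*z - 4*x - 6/5*y + 16/15*z + 82/15 → 0
  remainder 0.

S(f_2,g_3): lcm = x*y*z**2. S = -5/2*y*z**3 - 1/5*x*y**2 - 107/90*x*y*z - 3/10*x*z**2 + 3/4*y*z**2 - 3/4*z**3 + 127/90*x*y - 29/10*x*z - 6*z**2 - 4*x.
  leading term y*z**3: subtract (-z)·g_3 from -5/2*y*z**3 - 1/5*x*y**2 - 107/90*x*y*z - 3/10*x*z**2 + 3/4*y*z**2 - 3/4*z**3 + 127/90*x*y - 29/10*x*z - 6*z**2 - 4*x → -1/5*x*y**2 - 107/90*x*y*z - 3/10*x*z**2 + 1/2*y**2*z + 67/18*y*z**2 + 127/90*x*y - 29/10*x*z - 127/36*y*z + 5/4*z**2 - 4*x + 10*z
  leading term x*y**2: subtract (-1/20*y)·f_2 from -1/5*x*y**2 - 107/90*x*y*z - 3/10*x*z**2 + 1/2*y**2*z + 67/18*y*z**2 + 127/90*x*y - 29/10*x*z - 127/36*y*z + 5/4*z**2 - 4*x + 10*z → -107/90*x*y*z - 3/10*x*z**2 + 67/18*y*z**2 + 127/90*x*y - 29/10*x*z + 3/20*y**2 - 331/90*y*z + 5/4*z**2 - 4*x - 6/5*y + 10*z
  leading term x*y*z: subtract (-107/270*y)·f_1 from -107/90*x*y*z - 3/10*x*z**2 + 67/18*y*z**2 + 127/90*x*y - 29/10*x*z + 3/20*y**2 - 331/90*y*z + 5/4*z**2 - 4*x - 6/5*y + 10*z → -3/10*x*z**2 + 67/18*y*z**2 + 458/135*x*y - 29/10*x*z + 67/90*y**2 - 3407/810*y*z + 5/4*z**2 - 4*x - 6331/1620*y + 10*z
  leading term x*z**2: subtract (-1/10*z)·f_1 from -3/10*x*z**2 + 67/18*y*z**2 + 458/135*x*y - 29/10*x*z + 67/90*y**2 - 3407/810*y*z + 5/4*z**2 - 4*x - 6331/1620*y + 10*z → 67/18*y*z**2 + 458/135*x*y - 12/5*x*z + 67/90*y**2 - 6571/1620*y*z + 67/60*z**2 - 4*x - 6331/1620*y + 559/60*z
  leading term y*z**2: subtract (67/45)·g_3 from 67/18*y*z**2 + 458/135*x*y - 12/5*x*z + 67/90*y**2 - 6571/1620*y*z + 67/60*z**2 - 4*x - 6331/1620*y + 559/60*z → 458/135*x*y - 12/5*x*z - 229/27*y*z - 4*x + 121/90*y - 133/90*z - 134/9
  leading term x*y: subtract (229/270)·f_2 from 458/135*x*y - 12/5*x*z - 229/27*y*z - 4*x + 121/90*y - 133/90*z - 134/9 → -12/5*x*z - 4*x - 6/5*y + 16/15*z + 82/15
  leading term x*z: subtract (-4/5)·f_1 from -12/5*x*z - 4*x - 6/5*y + 16/15*z + 82/15 → 0
  remainder 0.

Every S-polynomial of the final basis reduces to 0, so we have a Gröbner basis.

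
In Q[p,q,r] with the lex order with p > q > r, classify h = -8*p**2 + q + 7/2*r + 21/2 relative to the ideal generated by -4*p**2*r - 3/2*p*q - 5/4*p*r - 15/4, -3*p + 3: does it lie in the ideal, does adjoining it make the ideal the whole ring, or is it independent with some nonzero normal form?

First compute the reduced Gröbner basis of I by Buchberger's algorithm.
f_1 = -4*p**2*r - 3/2*p*q - 5/4*p*r - 15/4, LT = p**2*r.
f_2 = -3*p + 3, LT = p.

S(f_1,f_2): lcm = p**2*r. S = 3/8*p*q + 21/16*p*r + 15/16.
  leading term p*q: subtract (-1/8*q)·f_2 from 3/8*p*q + 21/16*p*r + 15/16 → 21/16*p*r + 3/8*q + 15/16
  leading term p*r: subtract (-7/16*r)·f_2 from 21/16*p*r + 3/8*q + 15/16 → 3/8*q + 21/16*r + 15/16
  leading term q: no divisor's leading term divides it; move 3/8*q to the remainder.
  leading term r: no divisor's leading term divides it; move 21/16*r to the remainder.
  leading term 1: no divisor's leading term divides it; move 15/16 to the remainder.
  remainder 3/8*q + 21/16*r + 15/16 ≠ 0; add k_3 = 3/8*q + 21/16*r + 15/16 to the basis.

S(f_1,k_3): leading monomials are coprime, so the S-polynomial reduces to 0 (Buchberger's first criterion).
S(f_2,k_3): leading monomials are coprime, so the S-polynomial reduces to 0 (Buchberger's first criterion).
Every S-polynomial of the final basis reduces to 0, so we have a Gröbner basis.
Inter-reduce: drop elements whose leading term is divisible by another's, tail-reduce, and make monic.
Reduced Gröbner basis: {p - 1, q + 7/2*r + 5/2}.
Label its elements g_1 = p - 1, g_2 = q + 7/2*r + 5/2.

Reduce h = -8*p**2 + q + 7/2*r + 21/2 modulo G:
  leading term p**2: subtract (-8*p)·g_1 from -8*p**2 + q + 7/2*r + 21/2 → -8*p + q + 7/2*r + 21/2
  leading term p: subtract (-8)·g_1 from -8*p + q + 7/2*r + 21/2 → q + 7/2*r + 5/2
  leading term q: subtract (1)·g_2 from q + 7/2*r + 5/2 → 0
  normal form = 0.
Since the normal form is 0, h ∈ I.

Ideal membership is decidable via reduction modulo a Gröbner basis.

-8*p**2 + q + 7/2*r + 21/2 lies in I (it reduces to 0).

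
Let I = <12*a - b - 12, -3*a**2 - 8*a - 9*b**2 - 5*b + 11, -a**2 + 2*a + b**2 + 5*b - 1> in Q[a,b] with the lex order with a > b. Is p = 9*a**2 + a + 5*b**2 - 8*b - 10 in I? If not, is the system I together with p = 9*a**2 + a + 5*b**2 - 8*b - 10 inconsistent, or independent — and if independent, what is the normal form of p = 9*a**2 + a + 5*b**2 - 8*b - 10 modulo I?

First compute the reduced Gröbner basis of I by Buchberger's algorithm.
f_1 = 12*a - b - 12, LT = a.
f_2 = -3*a**2 - 8*a - 9*b**2 - 5*b + 11, LT = a**2.
f_3 = -a**2 + 2*a + b**2 + 5*b - 1, LT = a**2.

S(f_1,f_2): lcm = a**2. S = -1/12*a*b - 11/3*a - 3*b**2 - 5/3*b + 11/3.
  reduce S modulo (f_1, f_2, f_3):
  remainder -433/144*b**2 - 37/18*b ≠ 0; add h_4 = -433/144*b**2 - 37/18*b to the basis.

S(f_1,f_3): lcm = a**2. S = -1/12*a*b + a + b**2 + 5*b - 1.
  reduce S modulo (f_1, f_2, f_3, h_4):
  remainder 33679/7794*b ≠ 0; add h_5 = 33679/7794*b to the basis.

The other S-polynomials (S(f_2,f_3), S(f_1,h_4), S(f_2,h_4), S(f_3,h_4), S(f_1,h_5), S(f_2,h_5), S(f_3,h_5), S(h_4,h_5)) all reduce to 0 modulo the current basis, so we have a Gröbner basis.
Inter-reduce: drop elements whose leading term is divisible by another's, tail-reduce, and make monic.
Reduced Gröbner basis: {a - 1, b}.
Label its elements g_1 = a - 1, g_2 = b.

Reduce p = 9*a**2 + a + 5*b**2 - 8*b - 10 modulo G:
  leading term a**2: subtract (9*a)·g_1 from 9*a**2 + a + 5*b**2 - 8*b - 10 → 10*a + 5*b**2 - 8*b - 10
  leading term a: subtract (10)·g_1 from 10*a + 5*b**2 - 8*b - 10 → 5*b**2 - 8*b
  leading term b**2: subtract (5*b)·g_2 from 5*b**2 - 8*b → -8*b
  leading term b: subtract (-8)·g_2 from -8*b → 0
  normal form = 0.
Since the normal form is 0, p ∈ I.

9*a**2 + a + 5*b**2 - 8*b - 10 lies in I (it reduces to 0).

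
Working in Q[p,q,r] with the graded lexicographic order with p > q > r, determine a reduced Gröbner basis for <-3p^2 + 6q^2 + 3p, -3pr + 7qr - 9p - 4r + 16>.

This is the nonlinear analogue of row-reducing a linear system.

f_1 = -3p^2 + 6q^2 + 3p, LT = p^2.
f_2 = -3pr + 7qr - 9p - 4r + 16, LT = pr.

S(f_1,f_2): lcm = p^2r. S = 7/3pqr - 2q^2r - 3p^2 - 7/3pr + 16/3p.
  leading term pqr: subtract (-7/9q)·f_2 from 7/3pqr - 2q^2r - 3p^2 - 7/3pr + 16/3p → 31/9q^2r - 3p^2 - 7pq - 7/3pr - 28/9qr + 16/3p + 112/9q
  leading term q^2r: no divisor's leading term divides it; move 31/9q^2r to the remainder.
  leading term p^2: subtract (1)·f_1 from -3p^2 - 7pq - 7/3pr - 28/9qr + 16/3p + 112/9q → -7pq - 7/3pr - 6q^2 - 28/9qr + 7/3p + 112/9q
  leading term pq: no divisor's leading term divides it; move -7pq to the remainder.
  leading term pr: subtract (7/9)·f_2 from -7/3pr - 6q^2 - 28/9qr + 7/3p + 112/9q → -6q^2 - 77/9qr + 28/3p + 112/9q + 28/9r - 112/9
  leading term q^2: no divisor's leading term divides it; move -6q^2 to the remainder.
  leading term qr: no divisor's leading term divides it; move -77/9qr to the remainder.
  leading term p: no divisor's leading term divides it; move 28/3p to the remainder.
  leading term q: no divisor's leading term divides it; move 112/9q to the remainder.
  leading term r: no divisor's leading term divides it; move 28/9r to the remainder.
  leading term 1: no divisor's leading term divides it; move -112/9 to the remainder.
  remainder 31/9q^2r - 7pq - 6q^2 - 77/9qr + 28/3p + 112/9q + 28/9r - 112/9 ≠ 0; add g_3 = 31/9q^2r - 7pq - 6q^2 - 77/9qr + 28/3p + 112/9q + 28/9r - 112/9 to the basis.

The other S-polynomials (S(f_1,g_3), S(f_2,g_3)) all reduce to 0 modulo the current basis, so we have a Gröbner basis.

G = {q^2r - 63/31pq - 54/31q^2 - 77/31qr + 84/31p + 112/31q + 28/31r - 112/31, p^2 - 2q^2 - p, pr - 7/3qr + 3p + 4/3r - 16/3}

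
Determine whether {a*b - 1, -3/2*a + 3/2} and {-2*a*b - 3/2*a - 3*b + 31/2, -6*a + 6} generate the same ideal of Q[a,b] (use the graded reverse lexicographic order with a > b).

No, the ideals differ.

Two ideals are equal iff their reduced Gröbner bases coincide (the reduced basis is unique for a fixed ordering).
Buchberger on the first generating set:
f_1 = a*b - 1, LT = a*b.
f_2 = -3/2*a + 3/2, LT = a.

S(f_1,f_2): lcm = a*b. S = b - 1.
  reduce S modulo (f_1, f_2):
  remainder b - 1 ≠ 0; add g_3 = b - 1 to the basis.

The other S-polynomials (S(f_1,g_3), S(f_2,g_3)) all reduce to 0 modulo the current basis, so we have a Gröbner basis.
Inter-reduce: drop elements whose leading term is divisible by another's, tail-reduce, and make monic.
Reduced Gröbner basis: {a - 1, b - 1}.

Buchberger on the second generating set:
h_1 = -2*a*b - 3/2*a - 3*b + 31/2, LT = a*b.
h_2 = -6*a + 6, LT = a.

S(h_1,h_2): lcm = a*b. S = 3/4*a + 5/2*b - 31/4.
  reduce S modulo (h_1, h_2):
  remainder 5/2*b - 7 ≠ 0; add k_3 = 5/2*b - 7 to the basis.

The other S-polynomials (S(h_1,k_3), S(h_2,k_3)) all reduce to 0 modulo the current basis, so we have a Gröbner basis.
Inter-reduce: drop elements whose leading term is divisible by another's, tail-reduce, and make monic.
Reduced Gröbner basis: {a - 1, b - 14/5}.

These differ, so the ideals are not equal.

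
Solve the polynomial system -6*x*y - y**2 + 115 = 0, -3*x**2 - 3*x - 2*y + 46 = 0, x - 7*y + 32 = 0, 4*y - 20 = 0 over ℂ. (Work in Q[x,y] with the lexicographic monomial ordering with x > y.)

Compute a lex Gröbner basis by Buchberger's algorithm.
f_1 = -6*x*y - y**2 + 115, LT = x*y.
f_2 = -3*x**2 - 3*x - 2*y + 46, LT = x**2.
f_3 = x - 7*y + 32, LT = x.
f_4 = 4*y - 20, LT = y.

The S-polynomials (S(f_1,f_2), S(f_1,f_3), S(f_1,f_4), S(f_2,f_3), S(f_2,f_4), S(f_3,f_4)) all reduce to 0 modulo the current basis, so we have a Gröbner basis.
Inter-reduce: drop elements whose leading term is divisible by another's, tail-reduce, and make monic.
Reduced Gröbner basis: {x - 3, y - 5}.

A lex Gröbner basis eliminates variables successively. Here y - 5 depends only on y, with roots {5}; lifting each root through the earlier basis elements recovers the full solutions.
  y = 5: the earlier basis element becomes x - 3 = 0, giving x = 3 — point (3, 5).

{(3, 5)}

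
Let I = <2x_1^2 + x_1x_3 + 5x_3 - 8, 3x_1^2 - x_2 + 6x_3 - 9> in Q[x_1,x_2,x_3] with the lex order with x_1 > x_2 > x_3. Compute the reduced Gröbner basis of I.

f_1 = 2x_1^2 + x_1x_3 + 5x_3 - 8, LT = x_1^2.
f_2 = 3x_1^2 - x_2 + 6x_3 - 9, LT = x_1^2.

S(f_1,f_2): lcm = x_1^2. S = 1/2x_1x_3 + 1/3x_2 + 1/2x_3 - 1.
  reduce S modulo (f_1, f_2):
  remainder 1/2x_1x_3 + 1/3x_2 + 1/2x_3 - 1 ≠ 0; add g_3 = 1/2x_1x_3 + 1/3x_2 + 1/2x_3 - 1 to the basis.

S(f_1,g_3): lcm = x_1^2x_3. S = -2/3x_1x_2 + 1/2x_1x_3^2 - x_1x_3 + 2x_1 + 5/2x_3^2 - 4x_3.
  reduce S modulo (f_1, f_2, g_3):
  remainder -2/3x_1x_2 + 2x_1 - 1/3x_2x_3 + 2/3x_2 + 2x_3^2 - 2x_3 - 2 ≠ 0; add g_4 = -2/3x_1x_2 + 2x_1 - 1/3x_2x_3 + 2/3x_2 + 2x_3^2 - 2x_3 - 2 to the basis.

S(g_3,g_4): lcm = x_1x_2x_3. S = 3x_1x_3 + 2/3x_2^2 - 1/2x_2x_3^2 + 2x_2x_3 - 2x_2 + 3x_3^3 - 3x_3^2 - 3x_3.
  reduce S modulo (f_1, f_2, g_3, g_4):
  remainder 2/3x_2^2 - 1/2x_2x_3^2 + 2x_2x_3 - 4x_2 + 3x_3^3 - 3x_3^2 - 6x_3 + 6 ≠ 0; add g_5 = 2/3x_2^2 - 1/2x_2x_3^2 + 2x_2x_3 - 4x_2 + 3x_3^3 - 3x_3^2 - 6x_3 + 6 to the basis.

The other S-polynomials (S(f_2,g_3), S(f_1,g_4), S(f_2,g_4), S(f_1,g_5), S(f_2,g_5), S(g_3,g_5), S(g_4,g_5)) all reduce to 0 modulo the current basis, so we have a Gröbner basis.
Inter-reduce: drop elements whose leading term is divisible by another's, tail-reduce, and make monic.

G = {x_1^2 - 1/3x_2 + 2x_3 - 3, x_1x_2 - 3x_1 + 1/2x_2x_3 - x_2 - 3x_3^2 + 3x_3 + 3, x_1x_3 + 2/3x_2 + x_3 - 2, x_2^2 - 3/4x_2x_3^2 + 3x_2x_3 - 6x_2 + 9/2x_3^3 - 9/2x_3^2 - 9x_3 + 9}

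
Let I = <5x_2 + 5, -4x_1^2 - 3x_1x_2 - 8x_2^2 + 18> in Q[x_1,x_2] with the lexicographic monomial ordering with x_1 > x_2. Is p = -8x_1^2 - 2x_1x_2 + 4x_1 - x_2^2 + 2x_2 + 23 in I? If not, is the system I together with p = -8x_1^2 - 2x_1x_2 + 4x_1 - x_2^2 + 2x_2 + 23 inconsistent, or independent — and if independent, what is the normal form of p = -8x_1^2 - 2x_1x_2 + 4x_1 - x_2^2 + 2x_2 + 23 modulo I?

First compute the reduced Gröbner basis of I by Buchberger's algorithm.
f_1 = 5x_2 + 5, LT = x_2.
f_2 = -4x_1^2 - 3x_1x_2 - 8x_2^2 + 18, LT = x_1^2.

The S-polynomials (S(f_1,f_2)) all reduce to 0 modulo the current basis, so we have a Gröbner basis.
Inter-reduce: drop elements whose leading term is divisible by another's, tail-reduce, and make monic.
Reduced Gröbner basis: {x_1^2 - 3/4x_1 - 5/2, x_2 + 1}.
Label its elements g_1 = x_1^2 - 3/4x_1 - 5/2, g_2 = x_2 + 1.

Reduce p = -8x_1^2 - 2x_1x_2 + 4x_1 - x_2^2 + 2x_2 + 23 modulo G:
  leading term x_1^2: subtract (-8)·g_1 from -8x_1^2 - 2x_1x_2 + 4x_1 - x_2^2 + 2x_2 + 23 → -2x_1x_2 - 2x_1 - x_2^2 + 2x_2 + 3
  leading term x_1x_2: subtract (-2x_1)·g_2 from -2x_1x_2 - 2x_1 - x_2^2 + 2x_2 + 3 → -x_2^2 + 2x_2 + 3
  leading term x_2^2: subtract (-x_2)·g_2 from -x_2^2 + 2x_2 + 3 → 3x_2 + 3
  leading term x_2: subtract (3)·g_2 from 3x_2 + 3 → 0
  normal form = 0.
Since the normal form is 0, p ∈ I.

Ideal membership is decidable via reduction modulo a Gröbner basis.

-8x_1^2 - 2x_1x_2 + 4x_1 - x_2^2 + 2x_2 + 23 lies in I (it reduces to 0).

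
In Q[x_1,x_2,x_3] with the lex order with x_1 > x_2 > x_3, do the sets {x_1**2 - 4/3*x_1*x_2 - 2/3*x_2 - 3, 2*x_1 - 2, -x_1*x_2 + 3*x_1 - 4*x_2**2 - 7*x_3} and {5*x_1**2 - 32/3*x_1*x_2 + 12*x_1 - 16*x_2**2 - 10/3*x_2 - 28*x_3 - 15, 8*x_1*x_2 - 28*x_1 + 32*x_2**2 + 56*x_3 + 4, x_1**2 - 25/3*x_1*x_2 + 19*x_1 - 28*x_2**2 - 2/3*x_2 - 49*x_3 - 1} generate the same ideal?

For a fixed monomial order, each ideal has a unique reduced Gröbner basis; comparing bases decides equality.
Buchberger on the first generating set:
f_1 = x_1**2 - 4/3*x_1*x_2 - 2/3*x_2 - 3, LT = x_1**2.
f_2 = 2*x_1 - 2, LT = x_1.
f_3 = -x_1*x_2 + 3*x_1 - 4*x_2**2 - 7*x_3, LT = x_1*x_2.

S(f_1,f_2): lcm = x_1**2. S = -4/3*x_1*x_2 + x_1 - 2/3*x_2 - 3.
  reduce S modulo (f_1, f_2, f_3):
  remainder -2*x_2 - 2 ≠ 0; add g_4 = -2*x_2 - 2 to the basis.

S(f_1,f_3): lcm = x_1**2*x_2. S = 3*x_1**2 - 16/3*x_1*x_2**2 - 7*x_1*x_3 - 2/3*x_2**2 - 3*x_2.
  reduce S modulo (f_1, f_2, f_3, g_4):
  remainder -7*x_3 ≠ 0; add g_5 = -7*x_3 to the basis.

The other S-polynomials (S(f_2,f_3), S(f_1,g_4), S(f_2,g_4), S(f_3,g_4), S(f_1,g_5), S(f_2,g_5), S(f_3,g_5), S(g_4,g_5)) all reduce to 0 modulo the current basis, so we have a Gröbner basis.
Inter-reduce: drop elements whose leading term is divisible by another's, tail-reduce, and make monic.
Reduced Gröbner basis: {x_1 - 1, x_2 + 1, x_3}.

Buchberger on the second generating set:
h_1 = 5*x_1**2 - 32/3*x_1*x_2 + 12*x_1 - 16*x_2**2 - 10/3*x_2 - 28*x_3 - 15, LT = x_1**2.
h_2 = 8*x_1*x_2 - 28*x_1 + 32*x_2**2 + 56*x_3 + 4, LT = x_1*x_2.
h_3 = x_1**2 - 25/3*x_1*x_2 + 19*x_1 - 28*x_2**2 - 2/3*x_2 - 49*x_3 - 1, LT = x_1**2.

S(h_1,h_2): lcm = x_1**2*x_2. S = 7/2*x_1**2 - 92/15*x_1*x_2**2 + 12/5*x_1*x_2 - 7*x_1*x_3 - 1/2*x_1 - 16/5*x_2**3 - 2/3*x_2**2 - 28/5*x_2*x_3 - 3*x_2.
  reduce S modulo (h_1, h_2, h_3):
  remainder -7*x_1*x_3 - 99/2*x_1 + 64/3*x_2**3 + 854/15*x_2**2 + 112/3*x_2*x_3 + 12/5*x_2 + 504/5*x_3 + 163/10 ≠ 0; add k_4 = -7*x_1*x_3 - 99/2*x_1 + 64/3*x_2**3 + 854/15*x_2**2 + 112/3*x_2*x_3 + 12/5*x_2 + 504/5*x_3 + 163/10 to the basis.

S(h_1,h_3): lcm = x_1**2. S = 31/5*x_1*x_2 - 83/5*x_1 + 124/5*x_2**2 + 217/5*x_3 - 2.
  reduce S modulo (h_1, h_2, h_3, k_4):
  remainder 51/10*x_1 - 51/10 ≠ 0; add k_5 = 51/10*x_1 - 51/10 to the basis.

S(h_2,h_3): lcm = x_1**2*x_2. S = -7/2*x_1**2 + 37/3*x_1*x_2**2 - 19*x_1*x_2 + 7*x_1*x_3 + 1/2*x_1 + 28*x_2**3 + 2/3*x_2**2 + 49*x_2*x_3 + x_2.
  reduce S modulo (h_1, h_2, h_3, k_4, k_5):
  remainder -102/5*x_2**2 - 51/10*x_2 - 357/10*x_3 + 153/10 ≠ 0; add k_6 = -102/5*x_2**2 - 51/10*x_2 - 357/10*x_3 + 153/10 to the basis.

S(h_1,k_4): lcm = x_1**2*x_3. S = -99/14*x_1**2 + 64/21*x_1*x_2**3 + 122/15*x_1*x_2**2 + 16/5*x_1*x_2*x_3 + 12/35*x_1*x_2 + 84/5*x_1*x_3 + 163/70*x_1 - 16/5*x_2**2*x_3 - 2/3*x_2*x_3 - 28/5*x_3**2 - 3*x_3.
  reduce S modulo (h_1, h_2, h_3, k_4, k_5, k_6):
  remainder -2*x_2*x_3 + 121/14*x_2 + 25/2*x_3 + 121/14 ≠ 0; add k_7 = -2*x_2*x_3 + 121/14*x_2 + 25/2*x_3 + 121/14 to the basis.

S(h_3,k_4): lcm = x_1**2*x_3. S = -99/14*x_1**2 + 64/21*x_1*x_2**3 + 122/15*x_1*x_2**2 - 3*x_1*x_2*x_3 + 12/35*x_1*x_2 + 167/5*x_1*x_3 + 163/70*x_1 - 28*x_2**2*x_3 - 2/3*x_2*x_3 - 49*x_3**2 - x_3.
  reduce S modulo (h_1, h_2, h_3, k_4, k_5, k_6, k_7):
  remainder -561/140*x_2 - 51/20*x_3 - 561/140 ≠ 0; add k_8 = -561/140*x_2 - 51/20*x_3 - 561/140 to the basis.

S(h_1,k_5): lcm = x_1**2. S = -32/15*x_1*x_2 + 17/5*x_1 - 16/5*x_2**2 - 2/3*x_2 - 28/5*x_3 - 3.
  reduce S modulo (h_1, h_2, h_3, k_4, k_5, k_6, k_7, k_8):
  remainder 14/11*x_3 ≠ 0; add k_9 = 14/11*x_3 to the basis.

The other S-polynomials (S(h_2,k_4), S(h_2,k_5), S(h_3,k_5), S(k_4,k_5), S(h_1,k_6), S(h_2,k_6), S(h_3,k_6), S(k_4,k_6), S(k_5,k_6), S(h_1,k_7), S(h_2,k_7), S(h_3,k_7), S(k_4,k_7), S(k_5,k_7), S(k_6,k_7), S(h_1,k_8), S(h_2,k_8), S(h_3,k_8), S(k_4,k_8), S(k_5,k_8), S(k_6,k_8), S(k_7,k_8), S(h_1,k_9), S(h_2,k_9), S(h_3,k_9), S(k_4,k_9), S(k_5,k_9), S(k_6,k_9), S(k_7,k_9), S(k_8,k_9)) all reduce to 0 modulo the current basis, so we have a Gröbner basis.
Inter-reduce: drop elements whose leading term is divisible by another's, tail-reduce, and make monic.
Reduced Gröbner basis: {x_1 - 1, x_2 + 1, x_3}.

Same reduced basis, so the two generating sets span the same ideal.
The same test decides containment: I ⊆ J iff every generator of I reduces to 0 modulo a Gröbner basis of J.

Yes, the ideals are equal.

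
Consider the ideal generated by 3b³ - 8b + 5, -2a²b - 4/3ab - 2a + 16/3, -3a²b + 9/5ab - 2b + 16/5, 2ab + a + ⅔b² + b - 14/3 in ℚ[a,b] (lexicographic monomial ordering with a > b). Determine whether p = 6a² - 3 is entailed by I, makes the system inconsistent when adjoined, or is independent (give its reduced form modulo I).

First compute the reduced Gröbner basis of I by Buchberger's algorithm.
f_1 = 3b³ - 8b + 5, LT = b³.
f_2 = -2a²b - 4/3ab - 2a + 16/3, LT = a²b.
f_3 = -3a²b + 9/5ab - 2b + 16/5, LT = a²b.
f_4 = 2ab + a + ⅔b² + b - 14/3, LT = ab.

S(f_1,f_2): lcm = a²b³. S = -8/3a²b + 5/3a² - ⅔ab³ - ab² + 8/3b².
  reduce S modulo (f_1, f_2, f_3, f_4):
  remainder 5/3a² + 127/36a + 3b² - 61/36b - 13/2 ≠ 0; add h_5 = 5/3a² + 127/36a + 3b² - 61/36b - 13/2 to the basis.

S(f_1,f_3): lcm = a²b³. S = -8/3a²b + 5/3a² + ⅗ab³ - ⅔b³ + 16/15b².
  reduce S modulo (f_1, f_2, f_3, f_4, h_5):
  remainder -71/20a - 413/135b² - 319/180b + 2263/270 ≠ 0; add h_6 = -71/20a - 413/135b² - 319/180b + 2263/270 to the basis.

S(f_1,f_4): lcm = ab³. S = -½ab² - 8/3ab + 5/3a - ⅓b⁴ - ½b³ + 7/3b².
  reduce S modulo (f_1, f_2, f_3, f_4, h_5, h_6):
  remainder 43/1917b² - 2207/1278b + 6535/3834 ≠ 0; add h_7 = 43/1917b² - 2207/1278b + 6535/3834 to the basis.

S(f_2,f_3): lcm = a²b. S = 19/15ab + a - ⅔b - 8/5.
  reduce S modulo (f_1, f_2, f_3, f_4, h_5, h_6, h_7):
  remainder -225683/3870b + 225683/3870 ≠ 0; add h_8 = -225683/3870b + 225683/3870 to the basis.

The other S-polynomials (S(f_2,f_4), S(f_3,f_4), S(f_1,h_5), S(f_2,h_5), S(f_3,h_5), S(f_4,h_5), S(f_1,h_6), S(f_2,h_6), S(f_3,h_6), S(f_4,h_6), S(h_5,h_6), S(f_1,h_7), S(f_2,h_7), S(f_3,h_7), S(f_4,h_7), S(h_5,h_7), S(h_6,h_7), S(f_1,h_8), S(f_2,h_8), S(f_3,h_8), S(f_4,h_8), S(h_5,h_8), S(h_6,h_8), S(h_7,h_8)) all reduce to 0 modulo the current basis, so we have a Gröbner basis.
Inter-reduce: drop elements whose leading term is divisible by another's, tail-reduce, and make monic.
Reduced Gröbner basis: {a - 1, b - 1}.
Label its elements g_1 = a - 1, g_2 = b - 1.

Reduce p = 6a² - 3 modulo G:
  leading term a²: subtract (6a)·g_1 from 6a² - 3 → 6a - 3
  leading term a: subtract (6)·g_1 from 6a - 3 → 3
  leading term 1: no divisor's leading term divides it; move 3 to the remainder.
  normal form = 3.
The normal form is nonzero, so p ∉ I. Since p minus its normal form lies in I, I + (p) = I + (r) where r = 3; decide whether this ideal is the whole ring.
Here r = 3 is a nonzero constant, hence a unit: 1 ∈ I + (p), the Gröbner basis of I + (p) is {1}, and the enlarged system has no common solution — adjoining p is inconsistent.

The remainder on division by a Gröbner basis is unique — it is the normal form.

Adjoining 6a² - 3 makes the ideal the whole ring: the system is inconsistent.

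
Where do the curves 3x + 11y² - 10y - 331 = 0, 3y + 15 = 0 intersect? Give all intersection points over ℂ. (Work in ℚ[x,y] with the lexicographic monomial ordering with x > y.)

{(2, -5)}

Compute a lex Gröbner basis by Buchberger's algorithm.
f_1 = 3x + 11y² - 10y - 331, LT = x.
f_2 = 3y + 15, LT = y.

The S-polynomials (S(f_1,f_2)) all reduce to 0 modulo the current basis, so we have a Gröbner basis.
Inter-reduce: drop elements whose leading term is divisible by another's, tail-reduce, and make monic.
Reduced Gröbner basis: {x - 2, y + 5}.

A lex Gröbner basis eliminates variables successively. Here y + 5 depends only on y, with roots {-5}; lifting each root through the earlier basis elements recovers the full solutions.
  y = -5: the earlier basis element becomes x - 2 = 0, giving x = 2 — point (2, -5).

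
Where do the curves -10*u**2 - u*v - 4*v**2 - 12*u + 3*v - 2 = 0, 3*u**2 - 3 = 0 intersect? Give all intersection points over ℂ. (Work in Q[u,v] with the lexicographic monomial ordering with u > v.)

{(-1, 0), (-1, 1), (1, 1/4 - sqrt(95)*I/4), (1, 1/4 + sqrt(95)*I/4)}

Compute a lex Gröbner basis by Buchberger's algorithm.
f_1 = -10*u**2 - u*v - 12*u - 4*v**2 + 3*v - 2, LT = u**2.
f_2 = 3*u**2 - 3, LT = u**2.

S(f_1,f_2): lcm = u**2. S = 1/10*u*v + 6/5*u + 2/5*v**2 - 3/10*v + 6/5.
  leading term u*v: no divisor's leading term divides it; move 1/10*u*v to the remainder.
  leading term u: no divisor's leading term divides it; move 6/5*u to the remainder.
  leading term v**2: no divisor's leading term divides it; move 2/5*v**2 to the remainder.
  leading term v: no divisor's leading term divides it; move -3/10*v to the remainder.
  leading term 1: no divisor's leading term divides it; move 6/5 to the remainder.
  remainder 1/10*u*v + 6/5*u + 2/5*v**2 - 3/10*v + 6/5 ≠ 0; add h_3 = 1/10*u*v + 6/5*u + 2/5*v**2 - 3/10*v + 6/5 to the basis.

S(f_1,h_3): lcm = u**2*v. S = -12*u**2 - 39/10*u*v**2 + 21/5*u*v - 12*u + 2/5*v**3 - 3/10*v**2 + 1/5*v.
  leading term u**2: subtract (6/5)·f_1 from -12*u**2 - 39/10*u*v**2 + 21/5*u*v - 12*u + 2/5*v**3 - 3/10*v**2 + 1/5*v → -39/10*u*v**2 + 27/5*u*v + 12/5*u + 2/5*v**3 + 9/2*v**2 - 17/5*v + 12/5
  leading term u*v**2: subtract (-39*v)·h_3 from -39/10*u*v**2 + 27/5*u*v + 12/5*u + 2/5*v**3 + 9/2*v**2 - 17/5*v + 12/5 → 261/5*u*v + 12/5*u + 16*v**3 - 36/5*v**2 + 217/5*v + 12/5
  leading term u*v: subtract (522)·h_3 from 261/5*u*v + 12/5*u + 16*v**3 - 36/5*v**2 + 217/5*v + 12/5 → -624*u + 16*v**3 - 216*v**2 + 200*v - 624
  leading term u: no divisor's leading term divides it; move -624*u to the remainder.
  leading term v**3: no divisor's leading term divides it; move 16*v**3 to the remainder.
  leading term v**2: no divisor's leading term divides it; move -216*v**2 to the remainder.
  leading term v: no divisor's leading term divides it; move 200*v to the remainder.
  leading term 1: no divisor's leading term divides it; move -624 to the remainder.
  remainder -624*u + 16*v**3 - 216*v**2 + 200*v - 624 ≠ 0; add h_4 = -624*u + 16*v**3 - 216*v**2 + 200*v - 624 to the basis.

S(f_1,h_4): lcm = u**2. S = 1/39*u*v**3 - 9/26*u*v**2 + 82/195*u*v + 1/5*u + 2/5*v**2 - 3/10*v + 1/5.
  leading term u*v**3: subtract (10/39*v**2)·h_3 from 1/39*u*v**3 - 9/26*u*v**2 + 82/195*u*v + 1/5*u + 2/5*v**2 - 3/10*v + 1/5 → -17/26*u*v**2 + 82/195*u*v + 1/5*u - 4/39*v**4 + 1/13*v**3 + 6/65*v**2 - 3/10*v + 1/5
  leading term u*v**2: subtract (-85/13*v)·h_3 from -17/26*u*v**2 + 82/195*u*v + 1/5*u - 4/39*v**4 + 1/13*v**3 + 6/65*v**2 - 3/10*v + 1/5 → 124/15*u*v + 1/5*u - 4/39*v**4 + 35/13*v**3 - 243/130*v**2 + 981/130*v + 1/5
  leading term u*v: subtract (248/3)·h_3 from 124/15*u*v + 1/5*u - 4/39*v**4 + 35/13*v**3 - 243/130*v**2 + 981/130*v + 1/5 → -99*u - 4/39*v**4 + 35/13*v**3 - 2725/78*v**2 + 841/26*v - 99
  leading term u: subtract (33/208)·h_4 from -99*u - 4/39*v**4 + 35/13*v**3 - 2725/78*v**2 + 841/26*v - 99 → -4/39*v**4 + 2/13*v**3 - 2/3*v**2 + 8/13*v
  leading term v**4: no divisor's leading term divides it; move -4/39*v**4 to the remainder.
  leading term v**3: no divisor's leading term divides it; move 2/13*v**3 to the remainder.
  leading term v**2: no divisor's leading term divides it; move -2/3*v**2 to the remainder.
  leading term v: no divisor's leading term divides it; move 8/13*v to the remainder.
  remainder -4/39*v**4 + 2/13*v**3 - 2/3*v**2 + 8/13*v ≠ 0; add h_5 = -4/39*v**4 + 2/13*v**3 - 2/3*v**2 + 8/13*v to the basis.

The other S-polynomials (S(f_2,h_3), S(f_2,h_4), S(h_3,h_4), S(f_1,h_5), S(f_2,h_5), S(h_3,h_5), S(h_4,h_5)) all reduce to 0 modulo the current basis, so we have a Gröbner basis.
Inter-reduce: drop elements whose leading term is divisible by another's, tail-reduce, and make monic.
Reduced Gröbner basis: {u - 1/39*v**3 + 9/26*v**2 - 25/78*v + 1, v**4 - 3/2*v**3 + 13/2*v**2 - 6*v}.

Since the basis is lex-ordered, v**4 - 3/2*v**3 + 13/2*v**2 - 6*v is univariate in v. Its roots are {0, 1, 1/4 - sqrt(95)*I/4, 1/4 + sqrt(95)*I/4}. Back-substituting each root into the other basis elements fixes the other coordinates.
  v = 0: the earlier basis element becomes u + 1 = 0, giving u = -1 — point (-1, 0).
  v = 1: the earlier basis element becomes u + 1 = 0, giving u = -1 — point (-1, 1).
  v = 1/4 - sqrt(95)*I/4: the earlier basis element becomes u - 1 = 0, giving u = 1 — point (1, 1/4 - sqrt(95)*I/4).
  v = 1/4 + sqrt(95)*I/4: the earlier basis element becomes u - 1 = 0, giving u = 1 — point (1, 1/4 + sqrt(95)*I/4).
Check: every point annihilates each of the original generators.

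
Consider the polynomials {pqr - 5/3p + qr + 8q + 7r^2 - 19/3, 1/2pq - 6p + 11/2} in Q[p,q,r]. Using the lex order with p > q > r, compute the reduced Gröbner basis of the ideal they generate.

G = {pq - 12p + 11, pr - 5/36p + 1/12qr + 2/3q + 7/12r^2 - 11/12r - 19/36, q^2r + 8q^2 + 7qr^2 - 23qr - 307/3q - 84r^2 + 283/3}

f_1 = pqr - 5/3p + qr + 8q + 7r^2 - 19/3, LT = pqr.
f_2 = 1/2pq - 6p + 11/2, LT = pq.

S(f_1,f_2): lcm = pqr. S = 12pr - 5/3p + qr + 8q + 7r^2 - 11r - 19/3.
  leading term pr: no divisor's leading term divides it; move 12pr to the remainder.
  leading term p: no divisor's leading term divides it; move -5/3p to the remainder.
  leading term qr: no divisor's leading term divides it; move qr to the remainder.
  leading term q: no divisor's leading term divides it; move 8q to the remainder.
  leading term r^2: no divisor's leading term divides it; move 7r^2 to the remainder.
  leading term r: no divisor's leading term divides it; move -11r to the remainder.
  leading term 1: no divisor's leading term divides it; move -19/3 to the remainder.
  remainder 12pr - 5/3p + qr + 8q + 7r^2 - 11r - 19/3 ≠ 0; add g_3 = 12pr - 5/3p + qr + 8q + 7r^2 - 11r - 19/3 to the basis.

S(f_1,g_3): lcm = pqr. S = 5/36pq - 5/3p - 1/12q^2r - 2/3q^2 - 7/12qr^2 + 23/12qr + 307/36q + 7r^2 - 19/3.
  leading term pq: subtract (5/18)·f_2 from 5/36pq - 5/3p - 1/12q^2r - 2/3q^2 - 7/12qr^2 + 23/12qr + 307/36q + 7r^2 - 19/3 → -1/12q^2r - 2/3q^2 - 7/12qr^2 + 23/12qr + 307/36q + 7r^2 - 283/36
  leading term q^2r: no divisor's leading term divides it; move -1/12q^2r to the remainder.
  leading term q^2: no divisor's leading term divides it; move -2/3q^2 to the remainder.
  leading term qr^2: no divisor's leading term divides it; move -7/12qr^2 to the remainder.
  leading term qr: no divisor's leading term divides it; move 23/12qr to the remainder.
  leading term q: no divisor's leading term divides it; move 307/36q to the remainder.
  leading term r^2: no divisor's leading term divides it; move 7r^2 to the remainder.
  leading term 1: no divisor's leading term divides it; move -283/36 to the remainder.
  remainder -1/12q^2r - 2/3q^2 - 7/12qr^2 + 23/12qr + 307/36q + 7r^2 - 283/36 ≠ 0; add g_4 = -1/12q^2r - 2/3q^2 - 7/12qr^2 + 23/12qr + 307/36q + 7r^2 - 283/36 to the basis.

The other S-polynomials (S(f_2,g_3), S(f_1,g_4), S(f_2,g_4), S(g_3,g_4)) all reduce to 0 modulo the current basis, so we have a Gröbner basis.
Inter-reduce: drop elements whose leading term is divisible by another's, tail-reduce, and make monic.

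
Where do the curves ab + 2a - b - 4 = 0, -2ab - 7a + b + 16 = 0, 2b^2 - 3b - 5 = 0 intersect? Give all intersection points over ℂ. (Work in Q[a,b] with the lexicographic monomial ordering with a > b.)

{(3, -1)}

Compute a lex Gröbner basis by Buchberger's algorithm.
f_1 = ab + 2a - b - 4, LT = ab.
f_2 = -2ab - 7a + b + 16, LT = ab.
f_3 = 2b^2 - 3b - 5, LT = b^2.

S(f_1,f_2): lcm = ab. S = -3/2a - 1/2b + 4.
  leading term a: no divisor's leading term divides it; move -3/2a to the remainder.
  leading term b: no divisor's leading term divides it; move -1/2b to the remainder.
  leading term 1: no divisor's leading term divides it; move 4 to the remainder.
  remainder -3/2a - 1/2b + 4 ≠ 0; add h_4 = -3/2a - 1/2b + 4 to the basis.

S(f_1,f_3): lcm = ab^2. S = 7/2ab + 5/2a - b^2 - 4b.
  leading term ab: subtract (7/2)·f_1 from 7/2ab + 5/2a - b^2 - 4b → -9/2a - b^2 - 1/2b + 14
  leading term a: subtract (3)·h_4 from -9/2a - b^2 - 1/2b + 14 → -b^2 + b + 2
  leading term b^2: subtract (-1/2)·f_3 from -b^2 + b + 2 → -1/2b - 1/2
  leading term b: no divisor's leading term divides it; move -1/2b to the remainder.
  leading term 1: no divisor's leading term divides it; move -1/2 to the remainder.
  remainder -1/2b - 1/2 ≠ 0; add h_5 = -1/2b - 1/2 to the basis.

The other S-polynomials (S(f_2,f_3), S(f_1,h_4), S(f_2,h_4), S(f_3,h_4), S(f_1,h_5), S(f_2,h_5), S(f_3,h_5), S(h_4,h_5)) all reduce to 0 modulo the current basis, so we have a Gröbner basis.
Inter-reduce: drop elements whose leading term is divisible by another's, tail-reduce, and make monic.
Reduced Gröbner basis: {a - 3, b + 1}.

Elimination: the polynomial b + 1 lies in the elimination ideal for b, so b ∈ {-1}. For each such b, the remaining basis elements (now univariate) give the rest of the solution.
  b = -1: the earlier basis element becomes a - 3 = 0, giving a = 3 — point (3, -1).
Substituting each solution back into the original system confirms all equations vanish.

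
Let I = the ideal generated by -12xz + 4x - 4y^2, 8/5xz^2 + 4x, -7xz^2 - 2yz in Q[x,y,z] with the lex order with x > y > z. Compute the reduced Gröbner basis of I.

G = {x - 4/35yz, y^2 + 12/35yz^2 - 4/35yz, yz^3 + 5/2yz}

f_1 = -12xz + 4x - 4y^2, LT = xz.
f_2 = 8/5xz^2 + 4x, LT = xz^2.
f_3 = -7xz^2 - 2yz, LT = xz^2.

S(f_1,f_2): lcm = xz^2. S = -1/3xz - 5/2x + 1/3y^2z.
  reduce S modulo (f_1, f_2, f_3):
  remainder -47/18x + 1/3y^2z + 1/9y^2 ≠ 0; add g_4 = -47/18x + 1/3y^2z + 1/9y^2 to the basis.

S(f_1,f_3): lcm = xz^2. S = -1/3xz + 1/3y^2z - 2/7yz.
  reduce S modulo (f_1, f_2, f_3, g_4):
  remainder 15/47y^2z + 5/47y^2 - 2/7yz ≠ 0; add g_5 = 15/47y^2z + 5/47y^2 - 2/7yz to the basis.

S(f_1,g_4): lcm = xz. S = -1/3x + 6/47y^2z^2 + 2/47y^2z + 1/3y^2.
  reduce S modulo (f_1, f_2, f_3, g_4, g_5):
  remainder 1/3y^2 + 4/35yz^2 - 4/105yz ≠ 0; add g_6 = 1/3y^2 + 4/35yz^2 - 4/105yz to the basis.

S(f_2,g_4): lcm = xz^2. S = 5/2x + 6/47y^2z^3 + 2/47y^2z^2.
  reduce S modulo (f_1, f_2, f_3, g_4, g_5, g_6):
  remainder 4/35yz^3 + 2/7yz ≠ 0; add g_7 = 4/35yz^3 + 2/7yz to the basis.

The other S-polynomials (S(f_2,f_3), S(f_3,g_4), S(f_1,g_5), S(f_2,g_5), S(f_3,g_5), S(g_4,g_5), S(f_1,g_6), S(f_2,g_6), S(f_3,g_6), S(g_4,g_6), S(g_5,g_6), S(f_1,g_7), S(f_2,g_7), S(f_3,g_7), S(g_4,g_7), S(g_5,g_7), S(g_6,g_7)) all reduce to 0 modulo the current basis, so we have a Gröbner basis.
Inter-reduce: drop elements whose leading term is divisible by another's, tail-reduce, and make monic.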